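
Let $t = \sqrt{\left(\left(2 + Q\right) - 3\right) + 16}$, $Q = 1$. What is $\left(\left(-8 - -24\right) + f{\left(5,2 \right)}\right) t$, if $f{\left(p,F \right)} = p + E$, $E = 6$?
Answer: $108$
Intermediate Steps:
$f{\left(p,F \right)} = 6 + p$ ($f{\left(p,F \right)} = p + 6 = 6 + p$)
$t = 4$ ($t = \sqrt{\left(\left(2 + 1\right) - 3\right) + 16} = \sqrt{\left(3 - 3\right) + 16} = \sqrt{0 + 16} = \sqrt{16} = 4$)
$\left(\left(-8 - -24\right) + f{\left(5,2 \right)}\right) t = \left(\left(-8 - -24\right) + \left(6 + 5\right)\right) 4 = \left(\left(-8 + 24\right) + 11\right) 4 = \left(16 + 11\right) 4 = 27 \cdot 4 = 108$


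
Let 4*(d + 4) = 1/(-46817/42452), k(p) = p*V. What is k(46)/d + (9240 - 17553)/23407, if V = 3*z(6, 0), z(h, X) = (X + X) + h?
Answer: -909005074485/4631800567 ≈ -196.25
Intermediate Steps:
z(h, X) = h + 2*X (z(h, X) = 2*X + h = h + 2*X)
V = 18 (V = 3*(6 + 2*0) = 3*(6 + 0) = 3*6 = 18)
k(p) = 18*p (k(p) = p*18 = 18*p)
d = -197881/46817 (d = -4 + 1/(4*((-46817/42452))) = -4 + 1/(4*((-46817*1/42452))) = -4 + 1/(4*(-46817/42452)) = -4 + (1/4)*(-42452/46817) = -4 - 10613/46817 = -197881/46817 ≈ -4.2267)
k(46)/d + (9240 - 17553)/23407 = (18*46)/(-197881/46817) + (9240 - 17553)/23407 = 828*(-46817/197881) - 8313*1/23407 = -38764476/197881 - 8313/23407 = -909005074485/4631800567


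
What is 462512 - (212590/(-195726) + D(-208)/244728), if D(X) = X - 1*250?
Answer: 1846183913013197/3991636044 ≈ 4.6251e+5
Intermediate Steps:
D(X) = -250 + X (D(X) = X - 250 = -250 + X)
462512 - (212590/(-195726) + D(-208)/244728) = 462512 - (212590/(-195726) + (-250 - 208)/244728) = 462512 - (212590*(-1/195726) - 458*1/244728) = 462512 - (-106295/97863 - 229/122364) = 462512 - 1*(-4343030669/3991636044) = 462512 + 4343030669/3991636044 = 1846183913013197/3991636044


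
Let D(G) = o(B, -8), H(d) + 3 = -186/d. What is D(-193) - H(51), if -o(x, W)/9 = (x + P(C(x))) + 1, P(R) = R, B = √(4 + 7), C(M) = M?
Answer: -40/17 - 18*√11 ≈ -62.052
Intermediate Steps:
H(d) = -3 - 186/d
B = √11 ≈ 3.3166
o(x, W) = -9 - 18*x (o(x, W) = -9*((x + x) + 1) = -9*(2*x + 1) = -9*(1 + 2*x) = -9 - 18*x)
D(G) = -9 - 18*√11
D(-193) - H(51) = (-9 - 18*√11) - (-3 - 186/51) = (-9 - 18*√11) - (-3 - 186*1/51) = (-9 - 18*√11) - (-3 - 62/17) = (-9 - 18*√11) - 1*(-113/17) = (-9 - 18*√11) + 113/17 = -40/17 - 18*√11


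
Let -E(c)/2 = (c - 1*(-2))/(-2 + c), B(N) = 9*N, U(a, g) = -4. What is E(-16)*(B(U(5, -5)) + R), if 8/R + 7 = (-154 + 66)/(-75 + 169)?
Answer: 193256/3357 ≈ 57.568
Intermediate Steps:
R = -376/373 (R = 8/(-7 + (-154 + 66)/(-75 + 169)) = 8/(-7 - 88/94) = 8/(-7 - 88*1/94) = 8/(-7 - 44/47) = 8/(-373/47) = 8*(-47/373) = -376/373 ≈ -1.0080)
E(c) = -2*(2 + c)/(-2 + c) (E(c) = -2*(c - 1*(-2))/(-2 + c) = -2*(c + 2)/(-2 + c) = -2*(2 + c)/(-2 + c))
E(-16)*(B(U(5, -5)) + R) = (2*(-2 - 1*(-16))/(-2 - 16))*(9*(-4) - 376/373) = (2*(-2 + 16)/(-18))*(-36 - 376/373) = (2*(-1/18)*14)*(-13804/373) = -14/9*(-13804/373) = 193256/3357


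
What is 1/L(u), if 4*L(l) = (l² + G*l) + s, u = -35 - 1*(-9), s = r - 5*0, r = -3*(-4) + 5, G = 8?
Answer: 4/485 ≈ 0.0082474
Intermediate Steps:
r = 17 (r = 12 + 5 = 17)
s = 17 (s = 17 - 5*0 = 17 + 0 = 17)
u = -26 (u = -35 + 9 = -26)
L(l) = 17/4 + 2*l + l²/4 (L(l) = ((l² + 8*l) + 17)/4 = (17 + l² + 8*l)/4 = 17/4 + 2*l + l²/4)
1/L(u) = 1/(17/4 + 2*(-26) + (¼)*(-26)²) = 1/(17/4 - 52 + (¼)*676) = 1/(17/4 - 52 + 169) = 1/(485/4) = 4/485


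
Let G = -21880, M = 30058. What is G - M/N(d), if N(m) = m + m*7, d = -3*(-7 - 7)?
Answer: -527267/24 ≈ -21969.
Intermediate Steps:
d = 42 (d = -3*(-14) = 42)
N(m) = 8*m (N(m) = m + 7*m = 8*m)
G - M/N(d) = -21880 - 30058/(8*42) = -21880 - 30058/336 = -21880 - 1*2147/24 = -21880 - 2147/24 = -527267/24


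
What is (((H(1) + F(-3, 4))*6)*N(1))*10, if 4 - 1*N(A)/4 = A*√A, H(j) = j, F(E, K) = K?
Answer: 3600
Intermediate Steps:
N(A) = 16 - 4*A^(3/2) (N(A) = 16 - 4*A*√A = 16 - 4*A^(3/2))
(((H(1) + F(-3, 4))*6)*N(1))*10 = (((1 + 4)*6)*(16 - 4*1^(3/2)))*10 = ((5*6)*(16 - 4*1))*10 = (30*(16 - 4))*10 = (30*12)*10 = 360*10 = 3600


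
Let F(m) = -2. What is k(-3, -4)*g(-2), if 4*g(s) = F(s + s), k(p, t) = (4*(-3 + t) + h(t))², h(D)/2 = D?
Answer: -648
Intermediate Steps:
h(D) = 2*D
k(p, t) = (-12 + 6*t)² (k(p, t) = (4*(-3 + t) + 2*t)² = ((-12 + 4*t) + 2*t)² = (-12 + 6*t)²)
g(s) = -½ (g(s) = (¼)*(-2) = -½)
k(-3, -4)*g(-2) = (36*(-2 - 4)²)*(-½) = (36*(-6)²)*(-½) = (36*36)*(-½) = 1296*(-½) = -648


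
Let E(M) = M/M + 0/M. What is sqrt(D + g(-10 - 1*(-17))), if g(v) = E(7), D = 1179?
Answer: 2*sqrt(295) ≈ 34.351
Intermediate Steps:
E(M) = 1 (E(M) = 1 + 0 = 1)
g(v) = 1
sqrt(D + g(-10 - 1*(-17))) = sqrt(1179 + 1) = sqrt(1180) = 2*sqrt(295)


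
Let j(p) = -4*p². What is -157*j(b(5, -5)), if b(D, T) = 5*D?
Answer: 392500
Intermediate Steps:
-157*j(b(5, -5)) = -(-628)*(5*5)² = -(-628)*25² = -(-628)*625 = -157*(-2500) = 392500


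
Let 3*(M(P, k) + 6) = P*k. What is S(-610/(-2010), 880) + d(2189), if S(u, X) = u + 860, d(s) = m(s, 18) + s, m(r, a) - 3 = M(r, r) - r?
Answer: 321217625/201 ≈ 1.5981e+6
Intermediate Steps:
M(P, k) = -6 + P*k/3 (M(P, k) = -6 + (P*k)/3 = -6 + P*k/3)
m(r, a) = -3 - r + r²/3 (m(r, a) = 3 + ((-6 + r*r/3) - r) = 3 + ((-6 + r²/3) - r) = 3 + (-6 - r + r²/3) = -3 - r + r²/3)
d(s) = -3 + s²/3 (d(s) = (-3 - s + s²/3) + s = -3 + s²/3)
S(u, X) = 860 + u
S(-610/(-2010), 880) + d(2189) = (860 - 610/(-2010)) + (-3 + (⅓)*2189²) = (860 - 610*(-1/2010)) + (-3 + (⅓)*4791721) = (860 + 61/201) + (-3 + 4791721/3) = 172921/201 + 4791712/3 = 321217625/201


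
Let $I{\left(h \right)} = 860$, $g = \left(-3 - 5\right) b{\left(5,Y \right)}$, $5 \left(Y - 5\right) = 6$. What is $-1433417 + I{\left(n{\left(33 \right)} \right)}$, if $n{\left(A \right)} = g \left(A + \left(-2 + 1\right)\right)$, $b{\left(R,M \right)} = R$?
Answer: $-1432557$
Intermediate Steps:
$Y = \frac{31}{5}$ ($Y = 5 + \frac{1}{5} \cdot 6 = 5 + \frac{6}{5} = \frac{31}{5} \approx 6.2$)
$g = -40$ ($g = \left(-3 - 5\right) 5 = \left(-8\right) 5 = -40$)
$n{\left(A \right)} = 40 - 40 A$ ($n{\left(A \right)} = - 40 \left(A + \left(-2 + 1\right)\right) = - 40 \left(A - 1\right) = - 40 \left(-1 + A\right) = 40 - 40 A$)
$-1433417 + I{\left(n{\left(33 \right)} \right)} = -1433417 + 860 = -1432557$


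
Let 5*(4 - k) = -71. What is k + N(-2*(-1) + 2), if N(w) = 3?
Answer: 106/5 ≈ 21.200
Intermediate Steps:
k = 91/5 (k = 4 - ⅕*(-71) = 4 + 71/5 = 91/5 ≈ 18.200)
k + N(-2*(-1) + 2) = 91/5 + 3 = 106/5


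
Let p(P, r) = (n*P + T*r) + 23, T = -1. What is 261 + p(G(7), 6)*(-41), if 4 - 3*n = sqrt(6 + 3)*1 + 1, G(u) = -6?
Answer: -436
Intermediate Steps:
n = 0 (n = 4/3 - (sqrt(6 + 3)*1 + 1)/3 = 4/3 - (sqrt(9)*1 + 1)/3 = 4/3 - (3*1 + 1)/3 = 4/3 - (3 + 1)/3 = 4/3 - 1/3*4 = 4/3 - 4/3 = 0)
p(P, r) = 23 - r (p(P, r) = (0*P - r) + 23 = (0 - r) + 23 = -r + 23 = 23 - r)
261 + p(G(7), 6)*(-41) = 261 + (23 - 1*6)*(-41) = 261 + (23 - 6)*(-41) = 261 + 17*(-41) = 261 - 697 = -436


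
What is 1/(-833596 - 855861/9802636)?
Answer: -9802636/8171439014917 ≈ -1.1996e-6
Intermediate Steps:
1/(-833596 - 855861/9802636) = 1/(-8171439014917/9802636) = -9802636/8171439014917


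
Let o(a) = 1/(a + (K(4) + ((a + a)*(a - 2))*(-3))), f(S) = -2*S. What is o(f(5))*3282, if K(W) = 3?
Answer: -3282/727 ≈ -4.5144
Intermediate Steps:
o(a) = 1/(3 + a - 6*a*(-2 + a)) (o(a) = 1/(a + (3 + ((a + a)*(a - 2))*(-3))) = 1/(a + (3 + ((2*a)*(-2 + a))*(-3))) = 1/(a + (3 + (2*a*(-2 + a))*(-3))) = 1/(a + (3 - 6*a*(-2 + a))) = 1/(3 + a - 6*a*(-2 + a)))
o(f(5))*3282 = 3282/(3 - 6*(-2*5)² + 13*(-2*5)) = 3282/(3 - 6*(-10)² + 13*(-10)) = 3282/(3 - 6*100 - 130) = 3282/(3 - 600 - 130) = 3282/(-727) = -1/727*3282 = -3282/727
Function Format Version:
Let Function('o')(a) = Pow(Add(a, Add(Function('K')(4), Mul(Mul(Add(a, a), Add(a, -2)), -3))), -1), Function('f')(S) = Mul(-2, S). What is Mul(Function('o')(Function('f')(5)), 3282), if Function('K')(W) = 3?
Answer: Rational(-3282, 727) ≈ -4.5144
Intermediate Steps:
Function('o')(a) = Pow(Add(3, a, Mul(-6, a, Add(-2, a))), -1) (Function('o')(a) = Pow(Add(a, Add(3, Mul(Mul(Add(a, a), Add(a, -2)), -3))), -1) = Pow(Add(a, Add(3, Mul(Mul(Mul(2, a), Add(-2, a)), -3))), -1) = Pow(Add(a, Add(3, Mul(Mul(2, a, Add(-2, a)), -3))), -1) = Pow(Add(a, Add(3, Mul(-6, a, Add(-2, a)))), -1) = Pow(Add(3, a, Mul(-6, a, Add(-2, a))), -1))
Mul(Function('o')(Function('f')(5)), 3282) = Mul(Pow(Add(3, Mul(-6, Pow(Mul(-2, 5), 2)), Mul(13, Mul(-2, 5))), -1), 3282) = Mul(Pow(Add(3, Mul(-6, Pow(-10, 2)), Mul(13, -10)), -1), 3282) = Mul(Pow(Add(3, Mul(-6, 100), -130), -1), 3282) = Mul(Pow(Add(3, -600, -130), -1), 3282) = Mul(Pow(-727, -1), 3282) = Mul(Rational(-1, 727), 3282) = Rational(-3282, 727)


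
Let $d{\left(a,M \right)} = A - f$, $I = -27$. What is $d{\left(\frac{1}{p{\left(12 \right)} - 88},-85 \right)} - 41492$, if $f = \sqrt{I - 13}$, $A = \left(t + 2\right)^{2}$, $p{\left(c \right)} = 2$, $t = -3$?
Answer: $-41491 - 2 i \sqrt{10} \approx -41491.0 - 6.3246 i$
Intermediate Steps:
$A = 1$ ($A = \left(-3 + 2\right)^{2} = \left(-1\right)^{2} = 1$)
$f = 2 i \sqrt{10}$ ($f = \sqrt{-27 - 13} = \sqrt{-40} = 2 i \sqrt{10} \approx 6.3246 i$)
$d{\left(a,M \right)} = 1 - 2 i \sqrt{10}$
$d{\left(\frac{1}{p{\left(12 \right)} - 88},-85 \right)} - 41492 = \left(1 - 2 i \sqrt{10}\right) - 41492 = -41491 - 2 i \sqrt{10}$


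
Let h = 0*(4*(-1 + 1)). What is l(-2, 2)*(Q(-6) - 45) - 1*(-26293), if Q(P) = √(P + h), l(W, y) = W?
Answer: 26383 - 2*I*√6 ≈ 26383.0 - 4.899*I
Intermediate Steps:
h = 0 (h = 0*(4*0) = 0*0 = 0)
Q(P) = √P (Q(P) = √(P + 0) = √P)
l(-2, 2)*(Q(-6) - 45) - 1*(-26293) = -2*(√(-6) - 45) - 1*(-26293) = -2*(I*√6 - 45) + 26293 = -2*(-45 + I*√6) + 26293 = (90 - 2*I*√6) + 26293 = 26383 - 2*I*√6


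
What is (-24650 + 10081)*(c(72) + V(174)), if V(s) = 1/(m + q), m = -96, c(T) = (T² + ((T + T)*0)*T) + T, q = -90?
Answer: -14242872935/186 ≈ -7.6575e+7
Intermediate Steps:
c(T) = T + T² (c(T) = (T² + ((2*T)*0)*T) + T = (T² + 0*T) + T = (T² + 0) + T = T² + T = T + T²)
V(s) = -1/186 (V(s) = 1/(-96 - 90) = 1/(-186) = -1/186)
(-24650 + 10081)*(c(72) + V(174)) = (-24650 + 10081)*(72*(1 + 72) - 1/186) = -14569*(72*73 - 1/186) = -14569*(5256 - 1/186) = -14569*977615/186 = -14242872935/186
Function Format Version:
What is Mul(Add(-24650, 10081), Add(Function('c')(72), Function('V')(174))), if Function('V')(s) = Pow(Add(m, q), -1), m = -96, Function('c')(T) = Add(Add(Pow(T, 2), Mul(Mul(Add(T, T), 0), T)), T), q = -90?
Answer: Rational(-14242872935, 186) ≈ -7.6575e+7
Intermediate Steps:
Function('c')(T) = Add(T, Pow(T, 2)) (Function('c')(T) = Add(Add(Pow(T, 2), Mul(Mul(Mul(2, T), 0), T)), T) = Add(Add(Pow(T, 2), Mul(0, T)), T) = Add(Add(Pow(T, 2), 0), T) = Add(Pow(T, 2), T) = Add(T, Pow(T, 2)))
Function('V')(s) = Rational(-1, 186) (Function('V')(s) = Pow(Add(-96, -90), -1) = Pow(-186, -1) = Rational(-1, 186))
Mul(Add(-24650, 10081), Add(Function('c')(72), Function('V')(174))) = Mul(Add(-24650, 10081), Add(Mul(72, Add(1, 72)), Rational(-1, 186))) = Mul(-14569, Add(Mul(72, 73), Rational(-1, 186))) = Mul(-14569, Add(5256, Rational(-1, 186))) = Mul(-14569, Rational(977615, 186)) = Rational(-14242872935, 186)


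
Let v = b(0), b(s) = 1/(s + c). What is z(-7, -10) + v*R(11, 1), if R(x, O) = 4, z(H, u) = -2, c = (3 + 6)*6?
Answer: -52/27 ≈ -1.9259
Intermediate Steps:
c = 54 (c = 9*6 = 54)
b(s) = 1/(54 + s) (b(s) = 1/(s + 54) = 1/(54 + s))
v = 1/54 (v = 1/(54 + 0) = 1/54 ≈ 0.018519)
z(-7, -10) + v*R(11, 1) = -2 + (1/54)*4 = -2 + 2/27 = -52/27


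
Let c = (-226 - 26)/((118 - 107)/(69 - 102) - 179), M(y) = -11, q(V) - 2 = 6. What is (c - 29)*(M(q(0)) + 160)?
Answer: -1106027/269 ≈ -4111.6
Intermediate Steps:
q(V) = 8 (q(V) = 2 + 6 = 8)
c = 378/269 (c = -252/(11/(-33) - 179) = -252/(11*(-1/33) - 179) = -252/(-1/3 - 179) = -252/(-538/3) = -252*(-3/538) = 378/269 ≈ 1.4052)
(c - 29)*(M(q(0)) + 160) = (378/269 - 29)*(-11 + 160) = -7423/269*149 = -1106027/269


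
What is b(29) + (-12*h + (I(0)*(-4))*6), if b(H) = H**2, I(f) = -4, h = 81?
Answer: -35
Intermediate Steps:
b(29) + (-12*h + (I(0)*(-4))*6) = 29**2 + (-12*81 - 4*(-4)*6) = 841 + (-972 + 16*6) = 841 + (-972 + 96) = 841 - 876 = -35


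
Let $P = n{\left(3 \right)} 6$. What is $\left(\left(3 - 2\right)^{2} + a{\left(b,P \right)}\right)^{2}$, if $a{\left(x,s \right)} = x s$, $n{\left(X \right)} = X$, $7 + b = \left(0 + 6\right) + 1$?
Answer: $1$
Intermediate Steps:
$b = 0$ ($b = -7 + \left(\left(0 + 6\right) + 1\right) = -7 + \left(6 + 1\right) = -7 + 7 = 0$)
$P = 18$ ($P = 3 \cdot 6 = 18$)
$a{\left(x,s \right)} = s x$
$\left(\left(3 - 2\right)^{2} + a{\left(b,P \right)}\right)^{2} = \left(\left(3 - 2\right)^{2} + 18 \cdot 0\right)^{2} = \left(1^{2} + 0\right)^{2} = \left(1 + 0\right)^{2} = 1^{2} = 1$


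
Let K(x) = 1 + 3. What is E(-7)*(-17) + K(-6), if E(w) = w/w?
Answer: -13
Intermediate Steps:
K(x) = 4
E(w) = 1
E(-7)*(-17) + K(-6) = 1*(-17) + 4 = -17 + 4 = -13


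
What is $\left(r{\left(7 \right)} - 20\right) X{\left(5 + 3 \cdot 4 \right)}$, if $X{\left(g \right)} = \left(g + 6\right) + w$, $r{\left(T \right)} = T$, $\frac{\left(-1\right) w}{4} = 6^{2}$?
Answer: $1573$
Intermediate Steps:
$w = -144$ ($w = - 4 \cdot 6^{2} = \left(-4\right) 36 = -144$)
$X{\left(g \right)} = -138 + g$ ($X{\left(g \right)} = \left(g + 6\right) - 144 = \left(6 + g\right) - 144 = -138 + g$)
$\left(r{\left(7 \right)} - 20\right) X{\left(5 + 3 \cdot 4 \right)} = \left(7 - 20\right) \left(-138 + \left(5 + 3 \cdot 4\right)\right) = - 13 \left(-138 + \left(5 + 12\right)\right) = - 13 \left(-138 + 17\right) = \left(-13\right) \left(-121\right) = 1573$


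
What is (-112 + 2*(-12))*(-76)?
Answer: 10336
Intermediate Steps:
(-112 + 2*(-12))*(-76) = (-112 - 24)*(-76) = -136*(-76) = 10336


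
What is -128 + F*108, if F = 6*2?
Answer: 1168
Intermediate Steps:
F = 12
-128 + F*108 = -128 + 12*108 = -128 + 1296 = 1168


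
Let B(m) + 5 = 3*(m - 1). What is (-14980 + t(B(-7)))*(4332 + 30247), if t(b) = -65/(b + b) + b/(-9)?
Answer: -270314174647/522 ≈ -5.1784e+8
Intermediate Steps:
B(m) = -8 + 3*m (B(m) = -5 + 3*(m - 1) = -5 + 3*(-1 + m) = -5 + (-3 + 3*m) = -8 + 3*m)
t(b) = -65/(2*b) - b/9 (t(b) = -65*1/(2*b) + b*(-1/9) = -65/(2*b) - b/9)
(-14980 + t(B(-7)))*(4332 + 30247) = (-14980 + (-65/(2*(-8 + 3*(-7))) - (-8 + 3*(-7))/9))*(4332 + 30247) = (-14980 + (-65/(2*(-8 - 21)) - (-8 - 21)/9))*34579 = (-14980 + (-65/2/(-29) - 1/9*(-29)))*34579 = (-14980 + (-65/2*(-1/29) + 29/9))*34579 = (-14980 + (65/58 + 29/9))*34579 = (-14980 + 2267/522)*34579 = -7817293/522*34579 = -270314174647/522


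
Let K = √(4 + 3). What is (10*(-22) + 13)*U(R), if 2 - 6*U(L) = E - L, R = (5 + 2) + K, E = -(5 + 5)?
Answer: -1311/2 - 69*√7/2 ≈ -746.78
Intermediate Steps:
E = -10 (E = -1*10 = -10)
K = √7 ≈ 2.6458
R = 7 + √7 (R = (5 + 2) + √7 = 7 + √7 ≈ 9.6458)
U(L) = 2 + L/6 (U(L) = ⅓ - (-10 - L)/6 = ⅓ + (5/3 + L/6) = 2 + L/6)
(10*(-22) + 13)*U(R) = (10*(-22) + 13)*(2 + (7 + √7)/6) = (-220 + 13)*(2 + (7/6 + √7/6)) = -207*(19/6 + √7/6) = -1311/2 - 69*√7/2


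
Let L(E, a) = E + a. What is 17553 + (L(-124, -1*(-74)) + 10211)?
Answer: 27714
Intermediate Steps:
17553 + (L(-124, -1*(-74)) + 10211) = 17553 + ((-124 - 1*(-74)) + 10211) = 17553 + ((-124 + 74) + 10211) = 17553 + (-50 + 10211) = 17553 + 10161 = 27714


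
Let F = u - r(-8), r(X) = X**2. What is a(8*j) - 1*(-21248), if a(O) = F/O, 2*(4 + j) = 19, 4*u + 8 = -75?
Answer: 3739309/176 ≈ 21246.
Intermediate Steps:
u = -83/4 (u = -2 + (1/4)*(-75) = -2 - 75/4 = -83/4 ≈ -20.750)
j = 11/2 (j = -4 + (1/2)*19 = -4 + 19/2 = 11/2 ≈ 5.5000)
F = -339/4 (F = -83/4 - 1*(-8)**2 = -83/4 - 1*64 = -83/4 - 64 = -339/4 ≈ -84.750)
a(O) = -339/(4*O)
a(8*j) - 1*(-21248) = -339/(4*(8*(11/2))) - 1*(-21248) = -339/4/44 + 21248 = -339/4*1/44 + 21248 = -339/176 + 21248 = 3739309/176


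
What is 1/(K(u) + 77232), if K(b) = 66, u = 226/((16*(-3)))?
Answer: 1/77298 ≈ 1.2937e-5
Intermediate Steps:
u = -113/24 (u = 226/(-48) = 226*(-1/48) = -113/24 ≈ -4.7083)
1/(K(u) + 77232) = 1/(66 + 77232) = 1/77298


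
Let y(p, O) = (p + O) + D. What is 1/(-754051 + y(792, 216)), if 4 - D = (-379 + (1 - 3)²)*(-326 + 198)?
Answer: -1/801039 ≈ -1.2484e-6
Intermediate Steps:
D = -47996 (D = 4 - (-379 + (1 - 3)²)*(-326 + 198) = 4 - (-379 + (-2)²)*(-128) = 4 - (-379 + 4)*(-128) = 4 - (-375)*(-128) = 4 - 1*48000 = 4 - 48000 = -47996)
y(p, O) = -47996 + O + p (y(p, O) = (p + O) - 47996 = (O + p) - 47996 = -47996 + O + p)
1/(-754051 + y(792, 216)) = 1/(-754051 + (-47996 + 216 + 792)) = 1/(-754051 - 46988) = 1/(-801039) = -1/801039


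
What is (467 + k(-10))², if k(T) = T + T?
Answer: 199809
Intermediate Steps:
k(T) = 2*T
(467 + k(-10))² = (467 + 2*(-10))² = (467 - 20)² = 447² = 199809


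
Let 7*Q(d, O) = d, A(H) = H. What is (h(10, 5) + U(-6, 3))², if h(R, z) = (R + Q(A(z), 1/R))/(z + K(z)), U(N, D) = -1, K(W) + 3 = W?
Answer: 676/2401 ≈ 0.28155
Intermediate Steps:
K(W) = -3 + W
Q(d, O) = d/7
h(R, z) = (R + z/7)/(-3 + 2*z) (h(R, z) = (R + z/7)/(z + (-3 + z)) = (R + z/7)/(-3 + 2*z))
(h(10, 5) + U(-6, 3))² = ((5 + 7*10)/(7*(-3 + 2*5)) - 1)² = ((5 + 70)/(7*(-3 + 10)) - 1)² = ((⅐)*75/7 - 1)² = ((⅐)*(⅐)*75 - 1)² = (75/49 - 1)² = (26/49)² = 676/2401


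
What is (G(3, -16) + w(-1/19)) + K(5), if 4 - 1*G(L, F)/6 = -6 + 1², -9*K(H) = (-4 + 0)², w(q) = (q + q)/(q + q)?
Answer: 479/9 ≈ 53.222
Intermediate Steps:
w(q) = 1 (w(q) = (2*q)/((2*q)) = (2*q)*(1/(2*q)) = 1)
K(H) = -16/9 (K(H) = -(-4 + 0)²/9 = -⅑*(-4)² = -⅑*16 = -16/9)
G(L, F) = 54 (G(L, F) = 24 - 6*(-6 + 1²) = 24 - 6*(-6 + 1) = 24 - 6*(-5) = 24 + 30 = 54)
(G(3, -16) + w(-1/19)) + K(5) = (54 + 1) - 16/9 = 55 - 16/9 = 479/9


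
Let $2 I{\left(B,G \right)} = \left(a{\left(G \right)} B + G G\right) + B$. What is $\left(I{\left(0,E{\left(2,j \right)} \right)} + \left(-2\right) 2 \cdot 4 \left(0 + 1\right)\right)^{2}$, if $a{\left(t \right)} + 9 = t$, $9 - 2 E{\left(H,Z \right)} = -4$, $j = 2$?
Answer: $\frac{1681}{64} \approx 26.266$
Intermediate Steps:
$E{\left(H,Z \right)} = \frac{13}{2}$ ($E{\left(H,Z \right)} = \frac{9}{2} - -2 = \frac{9}{2} + 2 = \frac{13}{2}$)
$a{\left(t \right)} = -9 + t$
$I{\left(B,G \right)} = \frac{B}{2} + \frac{G^{2}}{2} + \frac{B \left(-9 + G\right)}{2}$ ($I{\left(B,G \right)} = \frac{\left(\left(-9 + G\right) B + G G\right) + B}{2} = \frac{\left(B \left(-9 + G\right) + G^{2}\right) + B}{2} = \frac{\left(G^{2} + B \left(-9 + G\right)\right) + B}{2} = \frac{B + G^{2} + B \left(-9 + G\right)}{2} = \frac{B}{2} + \frac{G^{2}}{2} + \frac{B \left(-9 + G\right)}{2}$)
$\left(I{\left(0,E{\left(2,j \right)} \right)} + \left(-2\right) 2 \cdot 4 \left(0 + 1\right)\right)^{2} = \left(\left(\frac{1}{2} \cdot 0 + \frac{\left(\frac{13}{2}\right)^{2}}{2} + \frac{1}{2} \cdot 0 \left(-9 + \frac{13}{2}\right)\right) + \left(-2\right) 2 \cdot 4 \left(0 + 1\right)\right)^{2} = \left(\left(0 + \frac{1}{2} \cdot \frac{169}{4} + \frac{1}{2} \cdot 0 \left(- \frac{5}{2}\right)\right) - 4 \cdot 4 \cdot 1\right)^{2} = \left(\left(0 + \frac{169}{8} + 0\right) - 16\right)^{2} = \left(\frac{169}{8} - 16\right)^{2} = \left(\frac{41}{8}\right)^{2} = \frac{1681}{64}$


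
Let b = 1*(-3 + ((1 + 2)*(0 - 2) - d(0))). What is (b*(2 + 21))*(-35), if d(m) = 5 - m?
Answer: 11270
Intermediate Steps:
b = -14 (b = 1*(-3 + ((1 + 2)*(0 - 2) - (5 - 1*0))) = 1*(-3 + (3*(-2) - (5 + 0))) = 1*(-3 + (-6 - 1*5)) = 1*(-3 + (-6 - 5)) = 1*(-3 - 11) = 1*(-14) = -14)
(b*(2 + 21))*(-35) = -14*(2 + 21)*(-35) = -14*23*(-35) = -322*(-35) = 11270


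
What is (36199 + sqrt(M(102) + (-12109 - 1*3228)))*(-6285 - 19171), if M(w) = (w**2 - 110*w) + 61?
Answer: -921481744 - 152736*I*sqrt(447) ≈ -9.2148e+8 - 3.2292e+6*I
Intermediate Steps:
M(w) = 61 + w**2 - 110*w
(36199 + sqrt(M(102) + (-12109 - 1*3228)))*(-6285 - 19171) = (36199 + sqrt((61 + 102**2 - 110*102) + (-12109 - 1*3228)))*(-6285 - 19171) = (36199 + sqrt((61 + 10404 - 11220) + (-12109 - 3228)))*(-25456) = (36199 + sqrt(-755 - 15337))*(-25456) = (36199 + sqrt(-16092))*(-25456) = (36199 + 6*I*sqrt(447))*(-25456) = -921481744 - 152736*I*sqrt(447)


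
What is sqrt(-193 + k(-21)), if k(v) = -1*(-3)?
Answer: I*sqrt(190) ≈ 13.784*I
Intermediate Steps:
k(v) = 3
sqrt(-193 + k(-21)) = sqrt(-193 + 3) = sqrt(-190) = I*sqrt(190)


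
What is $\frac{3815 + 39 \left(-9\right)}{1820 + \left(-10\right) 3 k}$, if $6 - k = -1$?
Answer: $\frac{1732}{805} \approx 2.1516$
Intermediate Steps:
$k = 7$ ($k = 6 - -1 = 6 + 1 = 7$)
$\frac{3815 + 39 \left(-9\right)}{1820 + \left(-10\right) 3 k} = \frac{3815 + 39 \left(-9\right)}{1820 + \left(-10\right) 3 \cdot 7} = \frac{3815 - 351}{1820 - 210} = \frac{3464}{1820 - 210} = \frac{3464}{1610} = 3464 \cdot \frac{1}{1610} = \frac{1732}{805}$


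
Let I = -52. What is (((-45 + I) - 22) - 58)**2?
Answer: 31329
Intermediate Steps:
(((-45 + I) - 22) - 58)**2 = (((-45 - 52) - 22) - 58)**2 = ((-97 - 22) - 58)**2 = (-119 - 58)**2 = (-177)**2 = 31329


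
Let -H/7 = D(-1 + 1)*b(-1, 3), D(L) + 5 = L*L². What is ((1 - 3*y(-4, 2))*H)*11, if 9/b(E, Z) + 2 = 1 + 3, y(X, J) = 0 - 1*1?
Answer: 6930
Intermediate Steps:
y(X, J) = -1 (y(X, J) = 0 - 1 = -1)
D(L) = -5 + L³ (D(L) = -5 + L*L² = -5 + L³)
b(E, Z) = 9/2 (b(E, Z) = 9/(-2 + (1 + 3)) = 9/(-2 + 4) = 9/2)
H = 315/2 (H = -7*(-5 + (-1 + 1)³)*9/2 = -7*(-5 + 0³)*9/2 = -7*(-5 + 0)*9/2 = -(-35)*9/2 = -7*(-45/2) = 315/2 ≈ 157.50)
((1 - 3*y(-4, 2))*H)*11 = ((1 - 3*(-1))*(315/2))*11 = ((1 + 3)*(315/2))*11 = (4*(315/2))*11 = 630*11 = 6930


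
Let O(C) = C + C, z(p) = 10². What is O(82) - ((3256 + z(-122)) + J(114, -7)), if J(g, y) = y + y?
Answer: -3178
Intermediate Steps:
z(p) = 100
O(C) = 2*C
J(g, y) = 2*y
O(82) - ((3256 + z(-122)) + J(114, -7)) = 2*82 - ((3256 + 100) + 2*(-7)) = 164 - (3356 - 14) = 164 - 1*3342 = 164 - 3342 = -3178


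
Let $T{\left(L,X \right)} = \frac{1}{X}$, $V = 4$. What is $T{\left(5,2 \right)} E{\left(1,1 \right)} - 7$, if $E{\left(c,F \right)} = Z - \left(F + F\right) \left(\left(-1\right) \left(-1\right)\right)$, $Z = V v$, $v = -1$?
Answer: $-10$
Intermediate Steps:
$Z = -4$ ($Z = 4 \left(-1\right) = -4$)
$E{\left(c,F \right)} = -4 - 2 F$ ($E{\left(c,F \right)} = -4 - \left(F + F\right) \left(\left(-1\right) \left(-1\right)\right) = -4 - 2 F 1 = -4 - 2 F$)
$T{\left(5,2 \right)} E{\left(1,1 \right)} - 7 = \frac{-4 - 2}{2} - 7 = \frac{1}{2} \left(-6\right) - 7 = -3 - 7 = -10$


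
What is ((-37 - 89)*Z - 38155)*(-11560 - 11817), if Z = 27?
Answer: 971477989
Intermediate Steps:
((-37 - 89)*Z - 38155)*(-11560 - 11817) = ((-37 - 89)*27 - 38155)*(-11560 - 11817) = (-126*27 - 38155)*(-23377) = (-3402 - 38155)*(-23377) = -41557*(-23377) = 971477989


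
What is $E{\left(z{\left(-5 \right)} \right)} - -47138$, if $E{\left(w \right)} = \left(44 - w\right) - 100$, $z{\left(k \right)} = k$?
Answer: $47087$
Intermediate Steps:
$E{\left(w \right)} = -56 - w$ ($E{\left(w \right)} = \left(44 - w\right) - 100 = -56 - w$)
$E{\left(z{\left(-5 \right)} \right)} - -47138 = \left(-56 - -5\right) - -47138 = \left(-56 + 5\right) + 47138 = -51 + 47138 = 47087$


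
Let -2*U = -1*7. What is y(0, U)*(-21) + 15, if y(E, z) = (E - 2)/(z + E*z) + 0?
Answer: 27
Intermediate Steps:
U = 7/2 (U = -(-1)*7/2 = -1/2*(-7) = 7/2 ≈ 3.5000)
y(E, z) = (-2 + E)/(z + E*z) (y(E, z) = (-2 + E)/(z + E*z) + 0 = (-2 + E)/(z + E*z))
y(0, U)*(-21) + 15 = ((-2 + 0)/((7/2)*(1 + 0)))*(-21) + 15 = ((2/7)*(-2)/1)*(-21) + 15 = ((2/7)*1*(-2))*(-21) + 15 = -4/7*(-21) + 15 = 12 + 15 = 27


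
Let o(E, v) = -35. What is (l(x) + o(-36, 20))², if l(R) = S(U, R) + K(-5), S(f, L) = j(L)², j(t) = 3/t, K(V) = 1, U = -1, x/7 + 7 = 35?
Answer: 1705988638225/1475789056 ≈ 1156.0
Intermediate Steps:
x = 196 (x = -49 + 7*35 = -49 + 245 = 196)
S(f, L) = 9/L² (S(f, L) = (3/L)² = 9/L²)
l(R) = 1 + 9/R² (l(R) = 9/R² + 1 = 1 + 9/R²)
(l(x) + o(-36, 20))² = ((1 + 9/196²) - 35)² = ((1 + 9*(1/38416)) - 35)² = ((1 + 9/38416) - 35)² = (38425/38416 - 35)² = (-1306135/38416)² = 1705988638225/1475789056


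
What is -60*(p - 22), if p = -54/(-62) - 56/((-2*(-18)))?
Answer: 126580/93 ≈ 1361.1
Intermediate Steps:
p = -191/279 (p = -54*(-1/62) - 56/36 = 27/31 - 56*1/36 = 27/31 - 14/9 = -191/279 ≈ -0.68459)
-60*(p - 22) = -60*(-191/279 - 22) = -60*(-6329/279) = 126580/93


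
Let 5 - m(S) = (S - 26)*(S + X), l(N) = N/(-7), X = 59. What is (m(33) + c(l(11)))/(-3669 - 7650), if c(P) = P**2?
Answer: 31190/554631 ≈ 0.056236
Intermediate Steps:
l(N) = -N/7 (l(N) = N*(-1/7) = -N/7)
m(S) = 5 - (-26 + S)*(59 + S) (m(S) = 5 - (S - 26)*(S + 59) = 5 - (-26 + S)*(59 + S))
(m(33) + c(l(11)))/(-3669 - 7650) = ((1539 - 1*33**2 - 33*33) + (-1/7*11)**2)/(-3669 - 7650) = ((1539 - 1*1089 - 1089) + (-11/7)**2)/(-11319) = ((1539 - 1089 - 1089) + 121/49)*(-1/11319) = (-639 + 121/49)*(-1/11319) = -31190/49*(-1/11319) = 31190/554631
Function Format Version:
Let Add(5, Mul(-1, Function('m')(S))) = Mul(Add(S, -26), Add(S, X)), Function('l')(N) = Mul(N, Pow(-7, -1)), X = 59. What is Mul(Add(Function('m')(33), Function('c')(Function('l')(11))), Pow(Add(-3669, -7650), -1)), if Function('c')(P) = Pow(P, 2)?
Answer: Rational(31190, 554631) ≈ 0.056236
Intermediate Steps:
Function('l')(N) = Mul(Rational(-1, 7), N) (Function('l')(N) = Mul(N, Rational(-1, 7)) = Mul(Rational(-1, 7), N))
Function('m')(S) = Add(5, Mul(-1, Add(-26, S), Add(59, S))) (Function('m')(S) = Add(5, Mul(-1, Mul(Add(S, -26), Add(S, 59)))) = Add(5, Mul(-1, Mul(Add(-26, S), Add(59, S)))) = Add(5, Mul(-1, Add(-26, S), Add(59, S))))
Mul(Add(Function('m')(33), Function('c')(Function('l')(11))), Pow(Add(-3669, -7650), -1)) = Mul(Add(Add(1539, Mul(-1, Pow(33, 2)), Mul(-33, 33)), Pow(Mul(Rational(-1, 7), 11), 2)), Pow(Add(-3669, -7650), -1)) = Mul(Add(Add(1539, Mul(-1, 1089), -1089), Pow(Rational(-11, 7), 2)), Pow(-11319, -1)) = Mul(Add(Add(1539, -1089, -1089), Rational(121, 49)), Rational(-1, 11319)) = Mul(Add(-639, Rational(121, 49)), Rational(-1, 11319)) = Mul(Rational(-31190, 49), Rational(-1, 11319)) = Rational(31190, 554631)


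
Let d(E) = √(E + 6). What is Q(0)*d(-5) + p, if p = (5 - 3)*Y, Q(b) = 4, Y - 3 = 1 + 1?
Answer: 14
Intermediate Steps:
Y = 5 (Y = 3 + (1 + 1) = 3 + 2 = 5)
p = 10 (p = (5 - 3)*5 = 2*5 = 10)
d(E) = √(6 + E)
Q(0)*d(-5) + p = 4*√(6 - 5) + 10 = 4*√1 + 10 = 4*1 + 10 = 4 + 10 = 14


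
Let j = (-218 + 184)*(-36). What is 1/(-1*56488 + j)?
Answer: -1/55264 ≈ -1.8095e-5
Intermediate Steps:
j = 1224 (j = -34*(-36) = 1224)
1/(-1*56488 + j) = 1/(-1*56488 + 1224) = 1/(-56488 + 1224) = 1/(-55264) = -1/55264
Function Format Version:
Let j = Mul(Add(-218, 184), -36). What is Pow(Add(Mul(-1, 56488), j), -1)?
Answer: Rational(-1, 55264) ≈ -1.8095e-5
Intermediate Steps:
j = 1224 (j = Mul(-34, -36) = 1224)
Pow(Add(Mul(-1, 56488), j), -1) = Pow(Add(Mul(-1, 56488), 1224), -1) = Pow(Add(-56488, 1224), -1) = Pow(-55264, -1) = Rational(-1, 55264)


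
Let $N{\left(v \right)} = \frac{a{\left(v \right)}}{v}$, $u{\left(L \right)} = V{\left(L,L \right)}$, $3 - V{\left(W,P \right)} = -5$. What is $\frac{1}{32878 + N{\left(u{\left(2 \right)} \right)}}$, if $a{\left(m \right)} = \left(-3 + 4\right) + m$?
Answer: $\frac{8}{263033} \approx 3.0414 \cdot 10^{-5}$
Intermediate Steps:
$V{\left(W,P \right)} = 8$ ($V{\left(W,P \right)} = 3 - -5 = 3 + 5 = 8$)
$a{\left(m \right)} = 1 + m$
$u{\left(L \right)} = 8$
$N{\left(v \right)} = \frac{1 + v}{v}$
$\frac{1}{32878 + N{\left(u{\left(2 \right)} \right)}} = \frac{1}{32878 + \frac{1 + 8}{8}} = \frac{1}{32878 + \frac{1}{8} \cdot 9} = \frac{1}{32878 + \frac{9}{8}} = \frac{1}{\frac{263033}{8}} = \frac{8}{263033}$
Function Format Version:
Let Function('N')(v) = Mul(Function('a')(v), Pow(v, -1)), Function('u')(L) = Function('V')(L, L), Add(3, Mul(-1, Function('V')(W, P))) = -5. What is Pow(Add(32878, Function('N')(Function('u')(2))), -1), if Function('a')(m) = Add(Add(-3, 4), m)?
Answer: Rational(8, 263033) ≈ 3.0414e-5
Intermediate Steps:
Function('V')(W, P) = 8 (Function('V')(W, P) = Add(3, Mul(-1, -5)) = Add(3, 5) = 8)
Function('a')(m) = Add(1, m)
Function('u')(L) = 8
Function('N')(v) = Mul(Pow(v, -1), Add(1, v)) (Function('N')(v) = Mul(Add(1, v), Pow(v, -1)) = Mul(Pow(v, -1), Add(1, v)))
Pow(Add(32878, Function('N')(Function('u')(2))), -1) = Pow(Add(32878, Mul(Pow(8, -1), Add(1, 8))), -1) = Pow(Add(32878, Mul(Rational(1, 8), 9)), -1) = Pow(Add(32878, Rational(9, 8)), -1) = Pow(Rational(263033, 8), -1) = Rational(8, 263033)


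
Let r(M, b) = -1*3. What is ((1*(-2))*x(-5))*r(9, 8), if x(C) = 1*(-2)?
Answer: -12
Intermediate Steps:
r(M, b) = -3
x(C) = -2
((1*(-2))*x(-5))*r(9, 8) = ((1*(-2))*(-2))*(-3) = -2*(-2)*(-3) = 4*(-3) = -12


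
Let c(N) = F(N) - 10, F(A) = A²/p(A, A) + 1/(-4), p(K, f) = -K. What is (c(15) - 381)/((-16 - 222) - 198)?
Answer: 1625/1744 ≈ 0.93177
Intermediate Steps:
F(A) = -¼ - A (F(A) = A²/((-A)) + 1/(-4) = A²*(-1/A) + 1*(-¼) = -A - ¼ = -¼ - A)
c(N) = -41/4 - N (c(N) = (-¼ - N) - 10 = -41/4 - N)
(c(15) - 381)/((-16 - 222) - 198) = ((-41/4 - 1*15) - 381)/((-16 - 222) - 198) = ((-41/4 - 15) - 381)/(-238 - 198) = (-101/4 - 381)/(-436) = -1625/4*(-1/436) = 1625/1744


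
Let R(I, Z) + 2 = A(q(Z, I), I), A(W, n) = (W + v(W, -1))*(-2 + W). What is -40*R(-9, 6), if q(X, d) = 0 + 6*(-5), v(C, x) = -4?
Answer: -43440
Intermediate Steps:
q(X, d) = -30 (q(X, d) = 0 - 30 = -30)
A(W, n) = (-4 + W)*(-2 + W) (A(W, n) = (W - 4)*(-2 + W) = (-4 + W)*(-2 + W))
R(I, Z) = 1086 (R(I, Z) = -2 + (8 + (-30)² - 6*(-30)) = -2 + (8 + 900 + 180) = -2 + 1088 = 1086)
-40*R(-9, 6) = -40*1086 = -43440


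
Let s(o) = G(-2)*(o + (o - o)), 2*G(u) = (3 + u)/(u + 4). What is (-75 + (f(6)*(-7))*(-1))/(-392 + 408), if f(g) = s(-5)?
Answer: -335/64 ≈ -5.2344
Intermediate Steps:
G(u) = (3 + u)/(2*(4 + u)) (G(u) = ((3 + u)/(u + 4))/2 = ((3 + u)/(4 + u))/2 = (3 + u)/(2*(4 + u)))
s(o) = o/4 (s(o) = ((3 - 2)/(2*(4 - 2)))*(o + (o - o)) = ((½)*1/2)*(o + 0) = ((½)*(½)*1)*o = o/4)
f(g) = -5/4 (f(g) = (¼)*(-5) = -5/4)
(-75 + (f(6)*(-7))*(-1))/(-392 + 408) = (-75 - 5/4*(-7)*(-1))/(-392 + 408) = (-75 + (35/4)*(-1))/16 = (-75 - 35/4)*(1/16) = -335/4*1/16 = -335/64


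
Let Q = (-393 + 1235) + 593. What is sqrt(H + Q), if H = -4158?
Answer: I*sqrt(2723) ≈ 52.182*I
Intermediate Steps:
Q = 1435 (Q = 842 + 593 = 1435)
sqrt(H + Q) = sqrt(-4158 + 1435) = sqrt(-2723) = I*sqrt(2723)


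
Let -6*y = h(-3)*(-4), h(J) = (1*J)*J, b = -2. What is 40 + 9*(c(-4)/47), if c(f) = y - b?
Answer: 1952/47 ≈ 41.532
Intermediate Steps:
h(J) = J² (h(J) = J*J = J²)
y = 6 (y = -(-3)²*(-4)/6 = -3*(-4)/2 = -⅙*(-36) = 6)
c(f) = 8 (c(f) = 6 - 1*(-2) = 6 + 2 = 8)
40 + 9*(c(-4)/47) = 40 + 9*(8/47) = 40 + 72/47 = 1952/47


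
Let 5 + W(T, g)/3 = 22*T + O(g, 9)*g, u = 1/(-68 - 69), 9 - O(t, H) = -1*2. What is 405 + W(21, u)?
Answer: 243279/137 ≈ 1775.8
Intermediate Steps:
O(t, H) = 11 (O(t, H) = 9 - (-1)*2 = 9 - 1*(-2) = 9 + 2 = 11)
u = -1/137 (u = 1/(-137) = -1/137 ≈ -0.0072993)
W(T, g) = -15 + 33*g + 66*T (W(T, g) = -15 + 3*(22*T + 11*g) = -15 + 3*(11*g + 22*T) = -15 + (33*g + 66*T) = -15 + 33*g + 66*T)
405 + W(21, u) = 405 + (-15 + 33*(-1/137) + 66*21) = 405 + (-15 - 33/137 + 1386) = 405 + 187794/137 = 243279/137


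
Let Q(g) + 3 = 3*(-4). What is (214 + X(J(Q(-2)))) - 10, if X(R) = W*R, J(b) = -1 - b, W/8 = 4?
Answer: 652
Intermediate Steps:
Q(g) = -15 (Q(g) = -3 + 3*(-4) = -3 - 12 = -15)
W = 32 (W = 8*4 = 32)
X(R) = 32*R
(214 + X(J(Q(-2)))) - 10 = (214 + 32*(-1 - 1*(-15))) - 10 = (214 + 32*(-1 + 15)) - 10 = (214 + 32*14) - 10 = (214 + 448) - 10 = 662 - 10 = 652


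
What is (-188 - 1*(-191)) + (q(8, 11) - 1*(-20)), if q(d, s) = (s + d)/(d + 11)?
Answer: 24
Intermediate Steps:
q(d, s) = (d + s)/(11 + d)
(-188 - 1*(-191)) + (q(8, 11) - 1*(-20)) = (-188 - 1*(-191)) + ((8 + 11)/(11 + 8) - 1*(-20)) = (-188 + 191) + (19/19 + 20) = 3 + ((1/19)*19 + 20) = 3 + (1 + 20) = 3 + 21 = 24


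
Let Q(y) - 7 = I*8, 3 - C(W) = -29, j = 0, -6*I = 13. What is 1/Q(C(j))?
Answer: -3/31 ≈ -0.096774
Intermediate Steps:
I = -13/6 (I = -1/6*13 = -13/6 ≈ -2.1667)
C(W) = 32 (C(W) = 3 - 1*(-29) = 3 + 29 = 32)
Q(y) = -31/3 (Q(y) = 7 - 13/6*8 = 7 - 52/3 = -31/3)
1/Q(C(j)) = 1/(-31/3) = -3/31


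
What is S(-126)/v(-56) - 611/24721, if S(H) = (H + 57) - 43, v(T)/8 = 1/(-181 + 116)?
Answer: 22495499/24721 ≈ 909.98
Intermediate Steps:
v(T) = -8/65 (v(T) = 8/(-181 + 116) = 8/(-65) = 8*(-1/65) = -8/65)
S(H) = 14 + H (S(H) = (57 + H) - 43 = 14 + H)
S(-126)/v(-56) - 611/24721 = (14 - 126)/(-8/65) - 611/24721 = -112*(-65/8) - 611*1/24721 = 910 - 611/24721 = 22495499/24721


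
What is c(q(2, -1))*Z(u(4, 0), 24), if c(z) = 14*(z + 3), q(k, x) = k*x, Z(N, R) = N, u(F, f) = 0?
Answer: 0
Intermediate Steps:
c(z) = 42 + 14*z (c(z) = 14*(3 + z) = 42 + 14*z)
c(q(2, -1))*Z(u(4, 0), 24) = (42 + 14*(2*(-1)))*0 = (42 + 14*(-2))*0 = (42 - 28)*0 = 14*0 = 0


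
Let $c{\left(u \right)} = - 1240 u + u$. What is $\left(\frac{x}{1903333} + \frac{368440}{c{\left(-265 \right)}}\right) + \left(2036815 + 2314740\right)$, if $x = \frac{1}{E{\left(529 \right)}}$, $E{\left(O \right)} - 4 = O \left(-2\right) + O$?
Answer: $\frac{13597108125676614598}{3124654202775} \approx 4.3516 \cdot 10^{6}$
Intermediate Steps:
$E{\left(O \right)} = 4 - O$ ($E{\left(O \right)} = 4 + \left(O \left(-2\right) + O\right) = 4 + \left(- 2 O + O\right) = 4 - O$)
$c{\left(u \right)} = - 1239 u$
$x = - \frac{1}{525}$ ($x = \frac{1}{4 - 529} = \frac{1}{-525} = - \frac{1}{525} \approx -0.0019048$)
$\left(\frac{x}{1903333} + \frac{368440}{c{\left(-265 \right)}}\right) + \left(2036815 + 2314740\right) = \left(- \frac{1}{525 \cdot 1903333} + \frac{368440}{\left(-1239\right) \left(-265\right)}\right) + \left(2036815 + 2314740\right) = \left(\left(- \frac{1}{525}\right) \frac{1}{1903333} + \frac{368440}{328335}\right) + 4351555 = \left(- \frac{1}{999249825} + 368440 \cdot \frac{1}{328335}\right) + 4351555 = \left(- \frac{1}{999249825} + \frac{73688}{65667}\right) + 4351555 = \frac{3506320049473}{3124654202775} + 4351555 = \frac{13597108125676614598}{3124654202775}$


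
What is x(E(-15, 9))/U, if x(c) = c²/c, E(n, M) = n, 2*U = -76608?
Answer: 5/12768 ≈ 0.00039160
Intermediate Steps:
U = -38304 (U = (½)*(-76608) = -38304)
x(c) = c
x(E(-15, 9))/U = -15/(-38304) = -15*(-1/38304) = 5/12768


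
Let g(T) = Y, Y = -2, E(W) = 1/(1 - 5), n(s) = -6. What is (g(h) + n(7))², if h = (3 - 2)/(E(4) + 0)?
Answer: 64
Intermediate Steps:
E(W) = -¼ (E(W) = 1/(-4) = -¼)
h = -4 (h = (3 - 2)/(-¼ + 0) = 1/(-¼) = 1*(-4) = -4)
g(T) = -2
(g(h) + n(7))² = (-2 - 6)² = (-8)² = 64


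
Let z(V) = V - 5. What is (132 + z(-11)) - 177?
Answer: -61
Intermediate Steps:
z(V) = -5 + V
(132 + z(-11)) - 177 = (132 + (-5 - 11)) - 177 = (132 - 16) - 177 = 116 - 177 = -61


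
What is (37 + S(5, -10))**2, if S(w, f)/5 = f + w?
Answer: 144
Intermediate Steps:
S(w, f) = 5*f + 5*w (S(w, f) = 5*(f + w) = 5*f + 5*w)
(37 + S(5, -10))**2 = (37 + (5*(-10) + 5*5))**2 = (37 + (-50 + 25))**2 = (37 - 25)**2 = 12**2 = 144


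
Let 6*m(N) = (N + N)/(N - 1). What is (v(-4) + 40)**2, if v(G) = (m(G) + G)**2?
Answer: 147282496/50625 ≈ 2909.3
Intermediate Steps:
m(N) = N/(3*(-1 + N)) (m(N) = ((N + N)/(N - 1))/6 = ((2*N)/(-1 + N))/6 = (2*N/(-1 + N))/6 = N/(3*(-1 + N)))
v(G) = (G + G/(3*(-1 + G)))**2 (v(G) = (G/(3*(-1 + G)) + G)**2 = (G + G/(3*(-1 + G)))**2)
(v(-4) + 40)**2 = ((-4 + (1/3)*(-4)/(-1 - 4))**2 + 40)**2 = ((-4 + (1/3)*(-4)/(-5))**2 + 40)**2 = ((-4 + (1/3)*(-4)*(-1/5))**2 + 40)**2 = ((-4 + 4/15)**2 + 40)**2 = ((-56/15)**2 + 40)**2 = (3136/225 + 40)**2 = (12136/225)**2 = 147282496/50625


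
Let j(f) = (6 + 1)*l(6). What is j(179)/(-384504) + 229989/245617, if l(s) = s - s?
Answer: 229989/245617 ≈ 0.93637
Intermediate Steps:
l(s) = 0
j(f) = 0 (j(f) = (6 + 1)*0 = 7*0 = 0)
j(179)/(-384504) + 229989/245617 = 0/(-384504) + 229989/245617 = 0*(-1/384504) + 229989*(1/245617) = 0 + 229989/245617 = 229989/245617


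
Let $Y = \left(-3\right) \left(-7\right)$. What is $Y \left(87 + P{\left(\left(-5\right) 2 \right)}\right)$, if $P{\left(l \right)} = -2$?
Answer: $1785$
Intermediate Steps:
$Y = 21$
$Y \left(87 + P{\left(\left(-5\right) 2 \right)}\right) = 21 \left(87 - 2\right) = 21 \cdot 85 = 1785$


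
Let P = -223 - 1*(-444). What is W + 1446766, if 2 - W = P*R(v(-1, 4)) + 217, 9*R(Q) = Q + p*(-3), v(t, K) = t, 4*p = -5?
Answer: 52073405/36 ≈ 1.4465e+6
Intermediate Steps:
p = -5/4 (p = (¼)*(-5) = -5/4 ≈ -1.2500)
R(Q) = 5/12 + Q/9 (R(Q) = (Q - 5/4*(-3))/9 = (Q + 15/4)/9 = (15/4 + Q)/9 = 5/12 + Q/9)
P = 221 (P = -223 + 444 = 221)
W = -10171/36 (W = 2 - (221*(5/12 + (⅑)*(-1)) + 217) = 2 - (221*(5/12 - ⅑) + 217) = 2 - (221*(11/36) + 217) = 2 - (2431/36 + 217) = 2 - 1*10243/36 = 2 - 10243/36 = -10171/36 ≈ -282.53)
W + 1446766 = -10171/36 + 1446766 = 52073405/36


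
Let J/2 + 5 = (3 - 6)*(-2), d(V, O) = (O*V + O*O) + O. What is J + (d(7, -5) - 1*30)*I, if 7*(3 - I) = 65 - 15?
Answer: 1319/7 ≈ 188.43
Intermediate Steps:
d(V, O) = O + O**2 + O*V (d(V, O) = (O*V + O**2) + O = (O**2 + O*V) + O = O + O**2 + O*V)
I = -29/7 (I = 3 - (65 - 15)/7 = 3 - 1/7*50 = 3 - 50/7 = -29/7 ≈ -4.1429)
J = 2 (J = -10 + 2*((3 - 6)*(-2)) = -10 + 2*(-3*(-2)) = -10 + 2*6 = -10 + 12 = 2)
J + (d(7, -5) - 1*30)*I = 2 + (-5*(1 - 5 + 7) - 1*30)*(-29/7) = 2 + (-5*3 - 30)*(-29/7) = 2 + (-15 - 30)*(-29/7) = 2 - 45*(-29/7) = 2 + 1305/7 = 1319/7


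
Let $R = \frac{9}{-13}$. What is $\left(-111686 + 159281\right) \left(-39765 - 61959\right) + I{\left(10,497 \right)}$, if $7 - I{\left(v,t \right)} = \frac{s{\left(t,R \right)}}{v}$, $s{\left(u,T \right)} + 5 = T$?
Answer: $- \frac{314700995208}{65} \approx -4.8416 \cdot 10^{9}$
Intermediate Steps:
$R = - \frac{9}{13}$ ($R = 9 \left(- \frac{1}{13}\right) = - \frac{9}{13} \approx -0.69231$)
$s{\left(u,T \right)} = -5 + T$
$I{\left(v,t \right)} = 7 + \frac{74}{13 v}$ ($I{\left(v,t \right)} = 7 - \frac{-5 - \frac{9}{13}}{v} = 7 - - \frac{74}{13 v} = 7 + \frac{74}{13 v}$)
$\left(-111686 + 159281\right) \left(-39765 - 61959\right) + I{\left(10,497 \right)} = \left(-111686 + 159281\right) \left(-39765 - 61959\right) + \left(7 + \frac{74}{13 \cdot 10}\right) = 47595 \left(-101724\right) + \left(7 + \frac{74}{13} \cdot \frac{1}{10}\right) = -4841553780 + \left(7 + \frac{37}{65}\right) = -4841553780 + \frac{492}{65} = - \frac{314700995208}{65}$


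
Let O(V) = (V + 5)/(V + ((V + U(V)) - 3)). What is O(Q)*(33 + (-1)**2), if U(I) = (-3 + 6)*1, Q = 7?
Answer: 204/7 ≈ 29.143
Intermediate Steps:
U(I) = 3 (U(I) = 3*1 = 3)
O(V) = (5 + V)/(2*V) (O(V) = (V + 5)/(V + ((V + 3) - 3)) = (5 + V)/(V + ((3 + V) - 3)) = (5 + V)/(V + V) = (5 + V)/((2*V)) = (5 + V)*(1/(2*V)) = (5 + V)/(2*V))
O(Q)*(33 + (-1)**2) = ((1/2)*(5 + 7)/7)*(33 + (-1)**2) = ((1/2)*(1/7)*12)*(33 + 1) = (6/7)*34 = 204/7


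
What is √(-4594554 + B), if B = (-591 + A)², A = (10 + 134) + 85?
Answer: I*√4463510 ≈ 2112.7*I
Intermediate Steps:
A = 229 (A = 144 + 85 = 229)
B = 131044 (B = (-591 + 229)² = (-362)² = 131044)
√(-4594554 + B) = √(-4594554 + 131044) = √(-4463510) = I*√4463510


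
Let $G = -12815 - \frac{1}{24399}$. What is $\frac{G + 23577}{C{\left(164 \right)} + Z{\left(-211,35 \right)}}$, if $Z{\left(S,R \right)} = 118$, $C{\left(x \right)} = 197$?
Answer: $\frac{262582037}{7685685} \approx 34.165$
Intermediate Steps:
$G = - \frac{312673186}{24399}$ ($G = -12815 - \frac{1}{24399} = - \frac{312673186}{24399} \approx -12815.0$)
$\frac{G + 23577}{C{\left(164 \right)} + Z{\left(-211,35 \right)}} = \frac{- \frac{312673186}{24399} + 23577}{197 + 118} = \frac{262582037}{24399 \cdot 315} = \frac{262582037}{24399} \cdot \frac{1}{315} = \frac{262582037}{7685685}$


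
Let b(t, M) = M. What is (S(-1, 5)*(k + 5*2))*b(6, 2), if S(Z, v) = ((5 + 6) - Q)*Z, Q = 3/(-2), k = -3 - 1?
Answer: -150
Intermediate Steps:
k = -4
Q = -3/2 (Q = 3*(-½) = -3/2 ≈ -1.5000)
S(Z, v) = 25*Z/2 (S(Z, v) = ((5 + 6) - 1*(-3/2))*Z = (11 + 3/2)*Z = 25*Z/2)
(S(-1, 5)*(k + 5*2))*b(6, 2) = (((25/2)*(-1))*(-4 + 5*2))*2 = -25*(-4 + 10)/2*2 = -25/2*6*2 = -75*2 = -150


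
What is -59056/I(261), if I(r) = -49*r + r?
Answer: 3691/783 ≈ 4.7139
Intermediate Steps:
I(r) = -48*r
-59056/I(261) = -59056/((-48*261)) = -59056/(-12528) = -59056*(-1/12528) = 3691/783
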